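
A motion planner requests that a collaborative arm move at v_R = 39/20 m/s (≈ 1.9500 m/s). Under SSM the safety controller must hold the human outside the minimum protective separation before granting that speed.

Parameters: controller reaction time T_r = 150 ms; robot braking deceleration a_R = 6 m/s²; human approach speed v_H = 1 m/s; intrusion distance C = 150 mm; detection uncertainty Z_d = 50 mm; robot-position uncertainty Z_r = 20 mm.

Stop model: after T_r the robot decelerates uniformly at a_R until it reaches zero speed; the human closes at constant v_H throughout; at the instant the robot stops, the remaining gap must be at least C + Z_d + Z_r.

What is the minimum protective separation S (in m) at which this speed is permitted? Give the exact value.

stop time T_s = (39/20)/6 = 0.3250 s
robot in T_r: 1.9500·0.1500 = 0.2925 m
robot covers 1.9500·0.3250 − ½·6.0000·0.3250² = 0.3169 m while stopping
person approaches 1.0000·(0.1500+0.3250) = 0.4750 m
C+Z_d+Z_r = 0.1500+0.0500+0.0200 = 0.2200 m
S_min ≈ 0.2925+0.3169+0.4750+0.2200  ⇒  S_min = 2087/1600 m

S_min = 2087/1600 m = 1.3044 m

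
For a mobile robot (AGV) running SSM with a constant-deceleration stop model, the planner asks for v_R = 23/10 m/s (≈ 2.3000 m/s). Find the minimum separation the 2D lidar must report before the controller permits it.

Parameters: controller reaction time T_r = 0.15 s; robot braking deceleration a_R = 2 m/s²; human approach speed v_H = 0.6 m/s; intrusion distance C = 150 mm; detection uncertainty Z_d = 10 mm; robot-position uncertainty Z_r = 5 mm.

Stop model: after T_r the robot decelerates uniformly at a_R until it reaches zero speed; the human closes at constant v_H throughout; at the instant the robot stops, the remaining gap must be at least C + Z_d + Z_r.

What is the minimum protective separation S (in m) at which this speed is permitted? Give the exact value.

S_min = 209/80 m = 2.6125 m

T_s = v_R/a_R = (23/10)/2 = 1.1500 s
robot covers v_R·T_r = 2.3000·0.1500 = 0.3450 m before braking
braking distance = 2.3000²/(2·2.0000) = 1.3225 m
human over T_r+T_s: 0.6000·(0.1500+1.1500) = 0.7800 m
margins: 0.1500+0.0100+0.0050 = 0.1650 m
S_min ≈ 0.3450+1.3225+0.7800+0.1650  ⇒  S_min = 209/80 m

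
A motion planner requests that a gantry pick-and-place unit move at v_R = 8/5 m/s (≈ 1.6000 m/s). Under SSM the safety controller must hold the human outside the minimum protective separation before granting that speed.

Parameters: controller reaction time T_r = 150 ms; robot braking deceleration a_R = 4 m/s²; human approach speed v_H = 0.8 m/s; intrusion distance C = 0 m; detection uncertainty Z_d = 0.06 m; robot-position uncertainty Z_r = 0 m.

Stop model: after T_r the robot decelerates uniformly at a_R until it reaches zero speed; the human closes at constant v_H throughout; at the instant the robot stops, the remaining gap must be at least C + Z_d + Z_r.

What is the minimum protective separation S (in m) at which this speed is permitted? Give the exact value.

S_min = 53/50 m = 1.0600 m

stop time T_s = (8/5)/4 = 0.4000 s
robot covers v_R·T_r = 1.6000·0.1500 = 0.2400 m before braking
robot under decel: 1.6000²/(2·4.0000) = 0.3200 m
human closes 0.8000·0.5500 = 0.4400 m
residual clearance needed = 0.0000+0.0600+0.0000 = 0.0600 m
S_min ≈ 0.2400+0.3200+0.4400+0.0600  ⇒  S_min = 53/50 m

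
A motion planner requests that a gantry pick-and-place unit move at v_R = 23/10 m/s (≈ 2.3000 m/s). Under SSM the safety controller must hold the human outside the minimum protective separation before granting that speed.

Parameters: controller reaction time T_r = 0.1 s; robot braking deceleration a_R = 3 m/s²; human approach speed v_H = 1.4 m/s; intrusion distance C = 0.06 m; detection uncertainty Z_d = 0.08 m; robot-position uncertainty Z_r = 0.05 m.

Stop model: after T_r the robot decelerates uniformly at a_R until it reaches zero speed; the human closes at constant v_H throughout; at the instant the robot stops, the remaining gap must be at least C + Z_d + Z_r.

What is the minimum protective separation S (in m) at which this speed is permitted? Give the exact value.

S_min = 503/200 m = 2.5150 m

braking lasts T_s = (23/10)/3 = 0.7667 s
robot covers v_R·T_r = 2.3000·0.1000 = 0.2300 m before braking
robot under decel: 2.3000²/(2·3.0000) = 0.8817 m
human closes 1.4000·0.8667 = 1.2133 m
residual clearance needed = 0.0600+0.0800+0.0500 = 0.1900 m
S_min ≈ 0.2300+0.8817+1.2133+0.1900  ⇒  S_min = 503/200 m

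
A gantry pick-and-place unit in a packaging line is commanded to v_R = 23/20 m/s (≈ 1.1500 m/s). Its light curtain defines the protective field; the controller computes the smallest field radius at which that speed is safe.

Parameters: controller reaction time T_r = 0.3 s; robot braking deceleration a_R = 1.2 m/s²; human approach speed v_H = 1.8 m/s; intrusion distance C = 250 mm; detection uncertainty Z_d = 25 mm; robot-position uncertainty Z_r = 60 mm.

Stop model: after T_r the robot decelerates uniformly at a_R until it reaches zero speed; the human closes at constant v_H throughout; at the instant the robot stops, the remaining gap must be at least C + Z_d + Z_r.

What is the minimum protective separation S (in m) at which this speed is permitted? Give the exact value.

S_min = 16781/4800 m = 3.4960 m

braking lasts T_s = (23/20)/(6/5) = 0.9583 s
reaction-phase robot travel = 1.1500·0.3000 = 0.3450 m
robot covers 1.1500·0.9583 − ½·1.2000·0.9583² = 0.5510 m while stopping
human over T_r+T_s: 1.8000·(0.3000+0.9583) = 2.2650 m
margins: 0.2500+0.0250+0.0600 = 0.3350 m
S_min ≈ 0.3450+0.5510+2.2650+0.3350  ⇒  S_min = 16781/4800 m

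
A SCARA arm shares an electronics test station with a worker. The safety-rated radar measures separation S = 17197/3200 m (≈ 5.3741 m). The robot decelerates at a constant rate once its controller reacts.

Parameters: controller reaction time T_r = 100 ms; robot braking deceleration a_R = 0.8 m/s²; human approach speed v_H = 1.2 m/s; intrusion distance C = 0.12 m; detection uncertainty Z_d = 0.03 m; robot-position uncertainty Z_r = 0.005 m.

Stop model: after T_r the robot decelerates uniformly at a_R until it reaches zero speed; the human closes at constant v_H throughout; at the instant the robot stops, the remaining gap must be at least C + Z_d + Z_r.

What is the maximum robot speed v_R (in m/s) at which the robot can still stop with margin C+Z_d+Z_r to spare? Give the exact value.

at the boundary: (5/8)·v² + (8/5)·v + (-16317/3200) = 0
  disc = (8/5)² − 4·(5/8)·(-16317/3200) = 97969/6400 ; √disc = 313/80
  v_R = (−(8/5) + 313/80) / (2·(5/8)) = 37/20 m/s
check:
stop time T_s = (37/20)/(4/5) = 2.3125 s
reaction-phase robot travel = 1.8500·0.1000 = 0.1850 m
robot under decel: 1.8500²/(2·0.8000) = 2.1391 m
human closes 1.2000·2.4125 = 2.8950 m
margins: 0.1200+0.0300+0.0050 = 0.1550 m
sum ≈ 0.1850+2.1391+2.8950+0.1550 ≈ 5.3741 m = S ✓

v_R_max = 37/20 m/s = 1.8500 m/s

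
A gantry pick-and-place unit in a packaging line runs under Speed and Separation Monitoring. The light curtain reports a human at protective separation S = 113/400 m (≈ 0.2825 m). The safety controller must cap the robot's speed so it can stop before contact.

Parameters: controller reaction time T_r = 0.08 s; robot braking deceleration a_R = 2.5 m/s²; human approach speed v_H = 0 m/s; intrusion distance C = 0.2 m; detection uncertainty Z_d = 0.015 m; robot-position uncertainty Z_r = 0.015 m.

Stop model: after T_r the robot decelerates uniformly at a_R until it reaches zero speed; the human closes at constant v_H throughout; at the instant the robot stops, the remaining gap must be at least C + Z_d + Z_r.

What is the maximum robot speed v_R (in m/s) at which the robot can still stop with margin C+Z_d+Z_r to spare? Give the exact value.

v_R_max = 7/20 m/s = 0.3500 m/s

quadratic (1/5)·v² + (2/25)·v + (-21/400) = 0
  disc = (2/25)² − 4·(1/5)·(-21/400) = 121/2500 ; √disc = 11/50
  v_R = (−(2/25) + 11/50) / (2·(1/5)) = 7/20 m/s
check:
T_s = v_R/a_R = (7/20)/(5/2) = 0.1400 s
robot covers v_R·T_r = 0.3500·0.0800 = 0.0280 m before braking
robot covers 0.3500·0.1400 − ½·2.5000·0.1400² = 0.0245 m while stopping
person approaches 0.0000·(0.0800+0.1400) = 0.0000 m
margins: 0.2000+0.0150+0.0150 = 0.2300 m
sum ≈ 0.0280+0.0245+0.0000+0.2300 ≈ 0.2825 m = S ✓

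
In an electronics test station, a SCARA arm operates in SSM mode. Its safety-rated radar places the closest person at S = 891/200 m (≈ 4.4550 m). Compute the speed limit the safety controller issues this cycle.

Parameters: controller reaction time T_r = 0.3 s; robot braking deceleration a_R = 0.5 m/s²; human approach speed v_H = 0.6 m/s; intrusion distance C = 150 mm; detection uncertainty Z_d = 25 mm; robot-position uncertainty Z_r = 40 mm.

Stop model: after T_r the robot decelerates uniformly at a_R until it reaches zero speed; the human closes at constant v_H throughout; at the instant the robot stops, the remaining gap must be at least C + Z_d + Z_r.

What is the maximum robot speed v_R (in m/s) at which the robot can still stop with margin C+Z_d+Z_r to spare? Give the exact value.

v_R_max = 7/5 m/s = 1.4000 m/s

quadratic (1)·v² + (3/2)·v + (-203/50) = 0
  disc = (3/2)² − 4·(1)·(-203/50) = 1849/100 ; √disc = 43/10
  v_R = (−(3/2) + 43/10) / (2·(1)) = 7/5 m/s
check:
T_s = v_R/a_R = (7/5)/(1/2) = 2.8000 s
reaction-phase robot travel = 1.4000·0.3000 = 0.4200 m
robot under decel: 1.4000²/(2·0.5000) = 1.9600 m
person approaches 0.6000·(0.3000+2.8000) = 1.8600 m
residual clearance needed = 0.1500+0.0250+0.0400 = 0.2150 m
sum ≈ 0.4200+1.9600+1.8600+0.2150 ≈ 4.4550 m = S ✓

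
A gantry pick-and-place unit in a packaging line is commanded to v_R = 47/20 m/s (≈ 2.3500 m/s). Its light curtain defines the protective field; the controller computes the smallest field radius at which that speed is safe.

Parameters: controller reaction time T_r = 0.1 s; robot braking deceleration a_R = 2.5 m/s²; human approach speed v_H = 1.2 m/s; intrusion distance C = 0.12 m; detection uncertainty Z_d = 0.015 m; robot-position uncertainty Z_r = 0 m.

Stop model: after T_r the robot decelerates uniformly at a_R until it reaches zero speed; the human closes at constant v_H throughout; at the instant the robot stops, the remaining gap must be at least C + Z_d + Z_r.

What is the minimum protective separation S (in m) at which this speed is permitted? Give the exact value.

S_min = 1089/400 m = 2.7225 m

T_s = v_R/a_R = (47/20)/(5/2) = 0.9400 s
robot covers v_R·T_r = 2.3500·0.1000 = 0.2350 m before braking
braking distance = 2.3500²/(2·2.5000) = 1.1045 m
human over T_r+T_s: 1.2000·(0.1000+0.9400) = 1.2480 m
C+Z_d+Z_r = 0.1200+0.0150+0.0000 = 0.1350 m
S_min ≈ 0.2350+1.1045+1.2480+0.1350  ⇒  S_min = 1089/400 m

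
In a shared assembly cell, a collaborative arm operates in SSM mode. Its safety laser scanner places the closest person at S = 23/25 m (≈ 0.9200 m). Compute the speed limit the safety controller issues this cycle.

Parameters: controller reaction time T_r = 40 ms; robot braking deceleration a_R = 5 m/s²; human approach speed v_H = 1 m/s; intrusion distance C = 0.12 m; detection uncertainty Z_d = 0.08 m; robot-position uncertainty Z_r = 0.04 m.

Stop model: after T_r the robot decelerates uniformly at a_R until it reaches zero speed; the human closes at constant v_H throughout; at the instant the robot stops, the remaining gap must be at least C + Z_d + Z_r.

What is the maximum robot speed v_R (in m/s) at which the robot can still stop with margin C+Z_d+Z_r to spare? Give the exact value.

v_R_max = 8/5 m/s = 1.6000 m/s

quadratic (1/10)·v² + (6/25)·v + (-16/25) = 0
  disc = (6/25)² − 4·(1/10)·(-16/25) = 196/625 ; √disc = 14/25
  v_R = (−(6/25) + 14/25) / (2·(1/10)) = 8/5 m/s
check:
braking lasts T_s = (8/5)/5 = 0.3200 s
robot in T_r: 1.6000·0.0400 = 0.0640 m
braking distance = 1.6000²/(2·5.0000) = 0.2560 m
person approaches 1.0000·(0.0400+0.3200) = 0.3600 m
residual clearance needed = 0.1200+0.0800+0.0400 = 0.2400 m
sum ≈ 0.0640+0.2560+0.3600+0.2400 ≈ 0.9200 m = S ✓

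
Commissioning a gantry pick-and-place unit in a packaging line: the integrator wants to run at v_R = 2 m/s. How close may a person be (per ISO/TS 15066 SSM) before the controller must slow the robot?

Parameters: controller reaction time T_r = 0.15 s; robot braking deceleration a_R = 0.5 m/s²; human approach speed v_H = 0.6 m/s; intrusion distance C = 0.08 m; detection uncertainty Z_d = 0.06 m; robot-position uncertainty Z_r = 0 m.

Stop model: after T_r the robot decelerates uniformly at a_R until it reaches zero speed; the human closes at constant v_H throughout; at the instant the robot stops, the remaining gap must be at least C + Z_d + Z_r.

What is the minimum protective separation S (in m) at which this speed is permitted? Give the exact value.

braking lasts T_s = 2/(1/2) = 4.0000 s
reaction-phase robot travel = 2.0000·0.1500 = 0.3000 m
braking distance = 2.0000²/(2·0.5000) = 4.0000 m
person approaches 0.6000·(0.1500+4.0000) = 2.4900 m
margins: 0.0800+0.0600+0.0000 = 0.1400 m
S_min ≈ 0.3000+4.0000+2.4900+0.1400  ⇒  S_min = 693/100 m

S_min = 693/100 m = 6.9300 m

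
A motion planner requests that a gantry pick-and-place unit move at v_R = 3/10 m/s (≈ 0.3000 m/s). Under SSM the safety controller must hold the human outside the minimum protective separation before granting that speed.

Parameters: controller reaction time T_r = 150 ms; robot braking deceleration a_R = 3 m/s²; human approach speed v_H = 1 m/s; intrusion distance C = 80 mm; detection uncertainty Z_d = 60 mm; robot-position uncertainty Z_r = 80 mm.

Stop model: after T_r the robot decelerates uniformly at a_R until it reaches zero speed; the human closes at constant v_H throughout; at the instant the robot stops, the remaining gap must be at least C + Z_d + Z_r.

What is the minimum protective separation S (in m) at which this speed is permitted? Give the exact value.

S_min = 53/100 m = 0.5300 m

braking lasts T_s = (3/10)/3 = 0.1000 s
robot in T_r: 0.3000·0.1500 = 0.0450 m
robot covers 0.3000·0.1000 − ½·3.0000·0.1000² = 0.0150 m while stopping
human closes 1.0000·0.2500 = 0.2500 m
margins: 0.0800+0.0600+0.0800 = 0.2200 m
S_min ≈ 0.0450+0.0150+0.2500+0.2200  ⇒  S_min = 53/100 m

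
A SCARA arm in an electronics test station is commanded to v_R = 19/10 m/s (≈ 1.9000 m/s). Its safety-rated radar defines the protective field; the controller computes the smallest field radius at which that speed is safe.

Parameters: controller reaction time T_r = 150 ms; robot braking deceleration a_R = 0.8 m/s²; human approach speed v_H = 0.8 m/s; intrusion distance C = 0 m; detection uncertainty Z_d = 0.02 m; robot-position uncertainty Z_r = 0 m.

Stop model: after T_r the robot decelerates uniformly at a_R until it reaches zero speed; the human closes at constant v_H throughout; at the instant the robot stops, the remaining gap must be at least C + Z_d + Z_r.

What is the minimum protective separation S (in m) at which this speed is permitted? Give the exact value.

stop time T_s = (19/10)/(4/5) = 2.3750 s
robot in T_r: 1.9000·0.1500 = 0.2850 m
robot under decel: 1.9000²/(2·0.8000) = 2.2563 m
person approaches 0.8000·(0.1500+2.3750) = 2.0200 m
C+Z_d+Z_r = 0.0000+0.0200+0.0000 = 0.0200 m
S_min ≈ 0.2850+2.2563+2.0200+0.0200  ⇒  S_min = 733/160 m

S_min = 733/160 m = 4.5812 m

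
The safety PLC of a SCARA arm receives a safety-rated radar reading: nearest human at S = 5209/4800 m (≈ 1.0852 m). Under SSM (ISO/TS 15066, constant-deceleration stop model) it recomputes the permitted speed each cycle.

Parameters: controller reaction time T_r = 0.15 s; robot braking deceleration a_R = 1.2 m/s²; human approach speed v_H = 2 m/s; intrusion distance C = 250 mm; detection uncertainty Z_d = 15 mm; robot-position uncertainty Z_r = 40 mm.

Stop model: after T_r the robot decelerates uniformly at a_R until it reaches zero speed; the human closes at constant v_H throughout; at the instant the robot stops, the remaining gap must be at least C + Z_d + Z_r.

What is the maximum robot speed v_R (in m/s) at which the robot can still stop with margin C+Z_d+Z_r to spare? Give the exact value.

quadratic (5/12)·v² + (109/60)·v + (-461/960) = 0
  disc = (109/60)² − 4·(5/12)·(-461/960) = 6561/1600 ; √disc = 81/40
  v_R = (−(109/60) + 81/40) / (2·(5/12)) = 1/4 m/s
check:
braking lasts T_s = (1/4)/(6/5) = 0.2083 s
robot in T_r: 0.2500·0.1500 = 0.0375 m
braking distance = 0.2500²/(2·1.2000) = 0.0260 m
person approaches 2.0000·(0.1500+0.2083) = 0.7167 m
residual clearance needed = 0.2500+0.0150+0.0400 = 0.3050 m
sum ≈ 0.0375+0.0260+0.7167+0.3050 ≈ 1.0852 m = S ✓

v_R_max = 1/4 m/s = 0.2500 m/s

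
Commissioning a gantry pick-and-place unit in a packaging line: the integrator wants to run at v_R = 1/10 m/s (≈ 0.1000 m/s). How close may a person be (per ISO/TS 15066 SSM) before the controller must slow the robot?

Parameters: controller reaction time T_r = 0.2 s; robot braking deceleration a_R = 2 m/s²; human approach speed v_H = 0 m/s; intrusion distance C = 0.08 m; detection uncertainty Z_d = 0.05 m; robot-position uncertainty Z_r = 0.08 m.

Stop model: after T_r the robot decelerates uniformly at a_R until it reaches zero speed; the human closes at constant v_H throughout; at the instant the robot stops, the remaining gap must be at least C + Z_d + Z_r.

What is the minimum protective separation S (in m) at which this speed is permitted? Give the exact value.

S_min = 93/400 m = 0.2325 m

stop time T_s = (1/10)/2 = 0.0500 s
reaction-phase robot travel = 0.1000·0.2000 = 0.0200 m
braking distance = 0.1000²/(2·2.0000) = 0.0025 m
human over T_r+T_s: 0.0000·(0.2000+0.0500) = 0.0000 m
C+Z_d+Z_r = 0.0800+0.0500+0.0800 = 0.2100 m
S_min ≈ 0.0200+0.0025+0.0000+0.2100  ⇒  S_min = 93/400 m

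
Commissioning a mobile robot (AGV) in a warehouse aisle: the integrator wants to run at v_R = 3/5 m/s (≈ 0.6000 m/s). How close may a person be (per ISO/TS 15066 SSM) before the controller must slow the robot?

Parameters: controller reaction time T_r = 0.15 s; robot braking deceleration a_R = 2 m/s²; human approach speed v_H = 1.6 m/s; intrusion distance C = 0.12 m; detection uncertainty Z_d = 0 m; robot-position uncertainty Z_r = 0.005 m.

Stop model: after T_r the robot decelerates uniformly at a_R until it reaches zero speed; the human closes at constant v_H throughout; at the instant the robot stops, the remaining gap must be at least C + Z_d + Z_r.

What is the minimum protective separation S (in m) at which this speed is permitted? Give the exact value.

S_min = 41/40 m = 1.0250 m

T_s = v_R/a_R = (3/5)/2 = 0.3000 s
robot covers v_R·T_r = 0.6000·0.1500 = 0.0900 m before braking
braking distance = 0.6000²/(2·2.0000) = 0.0900 m
human over T_r+T_s: 1.6000·(0.1500+0.3000) = 0.7200 m
margins: 0.1200+0.0000+0.0050 = 0.1250 m
S_min ≈ 0.0900+0.0900+0.7200+0.1250  ⇒  S_min = 41/40 m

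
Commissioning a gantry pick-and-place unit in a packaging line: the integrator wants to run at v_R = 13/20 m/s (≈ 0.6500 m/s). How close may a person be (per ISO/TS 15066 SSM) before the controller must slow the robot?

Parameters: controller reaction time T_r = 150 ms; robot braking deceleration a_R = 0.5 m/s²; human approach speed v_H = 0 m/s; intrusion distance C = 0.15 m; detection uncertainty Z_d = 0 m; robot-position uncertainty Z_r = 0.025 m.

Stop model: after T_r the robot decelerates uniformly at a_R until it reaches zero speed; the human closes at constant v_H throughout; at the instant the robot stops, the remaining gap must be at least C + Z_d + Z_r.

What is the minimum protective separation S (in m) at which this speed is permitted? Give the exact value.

S_min = 139/200 m = 0.6950 m

braking lasts T_s = (13/20)/(1/2) = 1.3000 s
robot in T_r: 0.6500·0.1500 = 0.0975 m
robot under decel: 0.6500²/(2·0.5000) = 0.4225 m
human closes 0.0000·1.4500 = 0.0000 m
residual clearance needed = 0.1500+0.0000+0.0250 = 0.1750 m
S_min ≈ 0.0975+0.4225+0.0000+0.1750  ⇒  S_min = 139/200 m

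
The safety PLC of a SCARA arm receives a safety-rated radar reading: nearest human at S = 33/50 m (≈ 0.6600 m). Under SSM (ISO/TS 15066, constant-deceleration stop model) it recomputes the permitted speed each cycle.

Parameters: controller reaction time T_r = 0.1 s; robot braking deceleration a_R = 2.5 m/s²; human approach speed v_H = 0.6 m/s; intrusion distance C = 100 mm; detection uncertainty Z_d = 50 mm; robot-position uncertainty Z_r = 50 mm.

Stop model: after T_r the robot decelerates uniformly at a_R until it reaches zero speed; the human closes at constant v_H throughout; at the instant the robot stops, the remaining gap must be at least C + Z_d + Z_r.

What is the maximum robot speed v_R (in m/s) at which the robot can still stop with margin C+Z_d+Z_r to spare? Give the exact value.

v_R_max = 4/5 m/s = 0.8000 m/s

collect terms ⇒ (1/5)·v_R² + (17/50)·v_R + (-2/5) = 0
  disc = (17/50)² − 4·(1/5)·(-2/5) = 1089/2500 ; √disc = 33/50
  v_R = (−(17/50) + 33/50) / (2·(1/5)) = 4/5 m/s
check:
T_s = v_R/a_R = (4/5)/(5/2) = 0.3200 s
robot in T_r: 0.8000·0.1000 = 0.0800 m
robot covers 0.8000·0.3200 − ½·2.5000·0.3200² = 0.1280 m while stopping
human closes 0.6000·0.4200 = 0.2520 m
margins: 0.1000+0.0500+0.0500 = 0.2000 m
sum ≈ 0.0800+0.1280+0.2520+0.2000 ≈ 0.6600 m = S ✓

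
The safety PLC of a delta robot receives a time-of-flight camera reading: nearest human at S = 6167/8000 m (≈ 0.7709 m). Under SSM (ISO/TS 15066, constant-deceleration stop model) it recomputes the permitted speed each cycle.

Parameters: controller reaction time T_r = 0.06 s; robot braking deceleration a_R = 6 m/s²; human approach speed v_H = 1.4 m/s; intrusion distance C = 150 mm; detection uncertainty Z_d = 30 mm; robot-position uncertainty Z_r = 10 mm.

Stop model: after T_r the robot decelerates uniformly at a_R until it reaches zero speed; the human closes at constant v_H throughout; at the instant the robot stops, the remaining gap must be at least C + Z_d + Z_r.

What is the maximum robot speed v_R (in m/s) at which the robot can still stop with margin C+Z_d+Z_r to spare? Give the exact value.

v_R_max = 5/4 m/s = 1.2500 m/s

quadratic (1/12)·v² + (22/75)·v + (-159/320) = 0
  disc = (22/75)² − 4·(1/12)·(-159/320) = 90601/360000 ; √disc = 301/600
  v_R = (−(22/75) + 301/600) / (2·(1/12)) = 5/4 m/s
check:
T_s = v_R/a_R = (5/4)/6 = 0.2083 s
robot in T_r: 1.2500·0.0600 = 0.0750 m
braking distance = 1.2500²/(2·6.0000) = 0.1302 m
human over T_r+T_s: 1.4000·(0.0600+0.2083) = 0.3757 m
residual clearance needed = 0.1500+0.0300+0.0100 = 0.1900 m
sum ≈ 0.0750+0.1302+0.3757+0.1900 ≈ 0.7709 m = S ✓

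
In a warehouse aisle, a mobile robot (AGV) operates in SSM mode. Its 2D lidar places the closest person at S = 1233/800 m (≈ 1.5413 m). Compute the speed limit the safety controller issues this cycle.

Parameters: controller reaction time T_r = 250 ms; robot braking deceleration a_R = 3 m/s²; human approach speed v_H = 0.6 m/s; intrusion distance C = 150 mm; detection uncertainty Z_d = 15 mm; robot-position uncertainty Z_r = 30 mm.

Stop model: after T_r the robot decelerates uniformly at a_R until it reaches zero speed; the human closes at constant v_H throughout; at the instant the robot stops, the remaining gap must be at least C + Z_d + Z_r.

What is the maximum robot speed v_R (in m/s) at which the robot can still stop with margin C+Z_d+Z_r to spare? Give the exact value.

v_R_max = 33/20 m/s = 1.6500 m/s

collect terms ⇒ (1/6)·v_R² + (9/20)·v_R + (-957/800) = 0
  disc = (9/20)² − 4·(1/6)·(-957/800) = 1 ; √disc = 1
  v_R = (−(9/20) + 1) / (2·(1/6)) = 33/20 m/s
check:
stop time T_s = (33/20)/3 = 0.5500 s
reaction-phase robot travel = 1.6500·0.2500 = 0.4125 m
robot covers 1.6500·0.5500 − ½·3.0000·0.5500² = 0.4537 m while stopping
human closes 0.6000·0.8000 = 0.4800 m
C+Z_d+Z_r = 0.1500+0.0150+0.0300 = 0.1950 m
sum ≈ 0.4125+0.4537+0.4800+0.1950 ≈ 1.5413 m = S ✓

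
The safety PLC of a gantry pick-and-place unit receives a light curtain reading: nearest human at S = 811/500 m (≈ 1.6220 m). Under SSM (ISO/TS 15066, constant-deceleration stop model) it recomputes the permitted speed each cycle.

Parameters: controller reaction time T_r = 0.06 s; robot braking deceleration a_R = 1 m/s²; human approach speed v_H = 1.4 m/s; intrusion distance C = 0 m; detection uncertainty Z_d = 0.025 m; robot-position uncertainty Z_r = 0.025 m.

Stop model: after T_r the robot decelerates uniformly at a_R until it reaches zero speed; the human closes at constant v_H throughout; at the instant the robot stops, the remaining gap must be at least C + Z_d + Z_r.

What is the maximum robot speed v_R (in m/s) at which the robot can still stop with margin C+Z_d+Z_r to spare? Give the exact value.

collect terms ⇒ (1/2)·v_R² + (73/50)·v_R + (-186/125) = 0
  disc = (73/50)² − 4·(1/2)·(-186/125) = 12769/2500 ; √disc = 113/50
  v_R = (−(73/50) + 113/50) / (2·(1/2)) = 4/5 m/s
check:
braking lasts T_s = (4/5)/1 = 0.8000 s
reaction-phase robot travel = 0.8000·0.0600 = 0.0480 m
braking distance = 0.8000²/(2·1.0000) = 0.3200 m
person approaches 1.4000·(0.0600+0.8000) = 1.2040 m
residual clearance needed = 0.0000+0.0250+0.0250 = 0.0500 m
sum ≈ 0.0480+0.3200+1.2040+0.0500 ≈ 1.6220 m = S ✓

v_R_max = 4/5 m/s = 0.8000 m/s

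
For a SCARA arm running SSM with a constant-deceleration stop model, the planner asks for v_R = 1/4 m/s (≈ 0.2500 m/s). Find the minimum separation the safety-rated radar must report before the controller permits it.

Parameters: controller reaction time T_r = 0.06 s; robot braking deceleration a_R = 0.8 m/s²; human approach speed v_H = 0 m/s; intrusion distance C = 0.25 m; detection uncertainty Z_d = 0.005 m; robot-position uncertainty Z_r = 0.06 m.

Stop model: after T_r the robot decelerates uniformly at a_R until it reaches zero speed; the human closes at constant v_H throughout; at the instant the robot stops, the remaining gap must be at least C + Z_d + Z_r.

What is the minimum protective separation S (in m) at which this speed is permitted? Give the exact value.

braking lasts T_s = (1/4)/(4/5) = 0.3125 s
robot covers v_R·T_r = 0.2500·0.0600 = 0.0150 m before braking
braking distance = 0.2500²/(2·0.8000) = 0.0391 m
human over T_r+T_s: 0.0000·(0.0600+0.3125) = 0.0000 m
margins: 0.2500+0.0050+0.0600 = 0.3150 m
S_min ≈ 0.0150+0.0391+0.0000+0.3150  ⇒  S_min = 1181/3200 m

S_min = 1181/3200 m = 0.3691 m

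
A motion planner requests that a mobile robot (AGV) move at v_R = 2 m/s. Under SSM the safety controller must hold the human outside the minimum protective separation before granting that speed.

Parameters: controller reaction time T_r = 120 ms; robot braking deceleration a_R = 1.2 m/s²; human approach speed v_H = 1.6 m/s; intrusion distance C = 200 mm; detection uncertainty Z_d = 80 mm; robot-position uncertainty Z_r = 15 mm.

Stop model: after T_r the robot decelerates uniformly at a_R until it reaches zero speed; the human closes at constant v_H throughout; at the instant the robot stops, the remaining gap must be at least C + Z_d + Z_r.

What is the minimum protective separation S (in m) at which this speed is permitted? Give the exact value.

S_min = 15181/3000 m = 5.0603 m

braking lasts T_s = 2/(6/5) = 1.6667 s
robot in T_r: 2.0000·0.1200 = 0.2400 m
robot under decel: 2.0000²/(2·1.2000) = 1.6667 m
person approaches 1.6000·(0.1200+1.6667) = 2.8587 m
margins: 0.2000+0.0800+0.0150 = 0.2950 m
S_min ≈ 0.2400+1.6667+2.8587+0.2950  ⇒  S_min = 15181/3000 m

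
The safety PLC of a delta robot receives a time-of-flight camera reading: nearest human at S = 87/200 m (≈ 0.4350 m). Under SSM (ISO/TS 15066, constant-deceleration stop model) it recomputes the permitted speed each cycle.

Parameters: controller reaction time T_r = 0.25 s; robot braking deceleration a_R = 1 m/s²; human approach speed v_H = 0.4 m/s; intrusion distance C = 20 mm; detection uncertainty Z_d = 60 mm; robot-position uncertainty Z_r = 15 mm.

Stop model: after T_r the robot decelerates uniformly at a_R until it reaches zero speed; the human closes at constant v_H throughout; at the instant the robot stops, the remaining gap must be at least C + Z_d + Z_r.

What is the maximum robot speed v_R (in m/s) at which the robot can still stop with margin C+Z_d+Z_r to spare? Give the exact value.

v_R_max = 3/10 m/s = 0.3000 m/s

quadratic (1/2)·v² + (13/20)·v + (-6/25) = 0
  disc = (13/20)² − 4·(1/2)·(-6/25) = 361/400 ; √disc = 19/20
  v_R = (−(13/20) + 19/20) / (2·(1/2)) = 3/10 m/s
check:
T_s = v_R/a_R = (3/10)/1 = 0.3000 s
robot in T_r: 0.3000·0.2500 = 0.0750 m
braking distance = 0.3000²/(2·1.0000) = 0.0450 m
human closes 0.4000·0.5500 = 0.2200 m
C+Z_d+Z_r = 0.0200+0.0600+0.0150 = 0.0950 m
sum ≈ 0.0750+0.0450+0.2200+0.0950 ≈ 0.4350 m = S ✓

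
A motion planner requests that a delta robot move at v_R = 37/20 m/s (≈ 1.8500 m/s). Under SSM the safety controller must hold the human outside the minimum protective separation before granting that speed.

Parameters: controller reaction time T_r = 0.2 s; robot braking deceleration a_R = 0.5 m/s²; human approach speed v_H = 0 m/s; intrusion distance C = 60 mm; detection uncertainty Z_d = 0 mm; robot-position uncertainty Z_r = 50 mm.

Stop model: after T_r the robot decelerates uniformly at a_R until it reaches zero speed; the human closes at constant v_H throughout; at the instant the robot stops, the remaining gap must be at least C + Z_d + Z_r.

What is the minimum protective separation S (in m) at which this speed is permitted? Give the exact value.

stop time T_s = (37/20)/(1/2) = 3.7000 s
robot covers v_R·T_r = 1.8500·0.2000 = 0.3700 m before braking
braking distance = 1.8500²/(2·0.5000) = 3.4225 m
human closes 0.0000·3.9000 = 0.0000 m
margins: 0.0600+0.0000+0.0500 = 0.1100 m
S_min ≈ 0.3700+3.4225+0.0000+0.1100  ⇒  S_min = 1561/400 m

S_min = 1561/400 m = 3.9025 m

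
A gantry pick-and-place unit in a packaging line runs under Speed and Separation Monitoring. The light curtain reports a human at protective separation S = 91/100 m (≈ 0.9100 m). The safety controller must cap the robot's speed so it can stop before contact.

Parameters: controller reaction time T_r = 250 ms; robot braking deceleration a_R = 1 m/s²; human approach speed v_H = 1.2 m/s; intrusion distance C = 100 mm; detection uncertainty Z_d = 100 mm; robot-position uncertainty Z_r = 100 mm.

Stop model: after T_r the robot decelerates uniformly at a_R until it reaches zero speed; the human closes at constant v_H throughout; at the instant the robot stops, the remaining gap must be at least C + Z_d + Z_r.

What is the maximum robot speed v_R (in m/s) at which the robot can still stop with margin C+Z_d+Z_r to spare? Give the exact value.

v_R_max = 1/5 m/s = 0.2000 m/s

at the boundary: (1/2)·v² + (29/20)·v + (-31/100) = 0
  disc = (29/20)² − 4·(1/2)·(-31/100) = 1089/400 ; √disc = 33/20
  v_R = (−(29/20) + 33/20) / (2·(1/2)) = 1/5 m/s
check:
braking lasts T_s = (1/5)/1 = 0.2000 s
reaction-phase robot travel = 0.2000·0.2500 = 0.0500 m
robot covers 0.2000·0.2000 − ½·1.0000·0.2000² = 0.0200 m while stopping
human closes 1.2000·0.4500 = 0.5400 m
C+Z_d+Z_r = 0.1000+0.1000+0.1000 = 0.3000 m
sum ≈ 0.0500+0.0200+0.5400+0.3000 ≈ 0.9100 m = S ✓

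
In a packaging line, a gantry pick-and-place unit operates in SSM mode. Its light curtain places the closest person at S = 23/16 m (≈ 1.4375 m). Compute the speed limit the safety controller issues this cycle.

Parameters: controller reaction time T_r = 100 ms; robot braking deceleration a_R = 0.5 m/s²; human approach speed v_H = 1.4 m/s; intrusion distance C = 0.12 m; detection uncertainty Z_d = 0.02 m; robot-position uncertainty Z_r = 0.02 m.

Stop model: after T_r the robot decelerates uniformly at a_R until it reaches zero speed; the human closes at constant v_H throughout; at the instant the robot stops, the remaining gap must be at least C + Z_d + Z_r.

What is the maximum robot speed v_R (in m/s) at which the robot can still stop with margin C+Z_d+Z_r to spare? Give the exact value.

v_R_max = 7/20 m/s = 0.3500 m/s

collect terms ⇒ (1)·v_R² + (29/10)·v_R + (-91/80) = 0
  disc = (29/10)² − 4·(1)·(-91/80) = 324/25 ; √disc = 18/5
  v_R = (−(29/10) + 18/5) / (2·(1)) = 7/20 m/s
check:
T_s = v_R/a_R = (7/20)/(1/2) = 0.7000 s
robot in T_r: 0.3500·0.1000 = 0.0350 m
robot covers 0.3500·0.7000 − ½·0.5000·0.7000² = 0.1225 m while stopping
human closes 1.4000·0.8000 = 1.1200 m
C+Z_d+Z_r = 0.1200+0.0200+0.0200 = 0.1600 m
sum ≈ 0.0350+0.1225+1.1200+0.1600 ≈ 1.4375 m = S ✓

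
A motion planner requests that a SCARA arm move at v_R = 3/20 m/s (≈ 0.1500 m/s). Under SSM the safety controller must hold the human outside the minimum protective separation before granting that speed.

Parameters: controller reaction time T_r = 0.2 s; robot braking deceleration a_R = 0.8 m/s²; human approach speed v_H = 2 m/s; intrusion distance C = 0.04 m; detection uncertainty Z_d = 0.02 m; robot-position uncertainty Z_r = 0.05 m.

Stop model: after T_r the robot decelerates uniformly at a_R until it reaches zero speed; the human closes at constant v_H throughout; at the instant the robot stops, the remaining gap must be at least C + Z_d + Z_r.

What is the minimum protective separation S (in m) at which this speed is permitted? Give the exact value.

S_min = 2973/3200 m = 0.9291 m

stop time T_s = (3/20)/(4/5) = 0.1875 s
robot in T_r: 0.1500·0.2000 = 0.0300 m
braking distance = 0.1500²/(2·0.8000) = 0.0141 m
human closes 2.0000·0.3875 = 0.7750 m
residual clearance needed = 0.0400+0.0200+0.0500 = 0.1100 m
S_min ≈ 0.0300+0.0141+0.7750+0.1100  ⇒  S_min = 2973/3200 m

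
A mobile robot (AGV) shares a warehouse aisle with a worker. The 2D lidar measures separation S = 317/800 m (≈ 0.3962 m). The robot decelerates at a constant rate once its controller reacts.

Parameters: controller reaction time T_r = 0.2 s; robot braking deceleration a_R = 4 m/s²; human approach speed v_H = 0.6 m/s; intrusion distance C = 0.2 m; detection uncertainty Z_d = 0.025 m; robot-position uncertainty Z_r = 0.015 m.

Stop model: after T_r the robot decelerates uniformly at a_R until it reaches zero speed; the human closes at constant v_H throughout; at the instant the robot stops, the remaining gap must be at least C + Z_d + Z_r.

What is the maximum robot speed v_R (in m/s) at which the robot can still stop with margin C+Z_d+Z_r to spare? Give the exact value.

at the boundary: (1/8)·v² + (7/20)·v + (-29/800) = 0
  disc = (7/20)² − 4·(1/8)·(-29/800) = 9/64 ; √disc = 3/8
  v_R = (−(7/20) + 3/8) / (2·(1/8)) = 1/10 m/s
check:
braking lasts T_s = (1/10)/4 = 0.0250 s
robot covers v_R·T_r = 0.1000·0.2000 = 0.0200 m before braking
robot covers 0.1000·0.0250 − ½·4.0000·0.0250² = 0.0013 m while stopping
human closes 0.6000·0.2250 = 0.1350 m
residual clearance needed = 0.2000+0.0250+0.0150 = 0.2400 m
sum ≈ 0.0200+0.0013+0.1350+0.2400 ≈ 0.3962 m = S ✓

v_R_max = 1/10 m/s = 0.1000 m/s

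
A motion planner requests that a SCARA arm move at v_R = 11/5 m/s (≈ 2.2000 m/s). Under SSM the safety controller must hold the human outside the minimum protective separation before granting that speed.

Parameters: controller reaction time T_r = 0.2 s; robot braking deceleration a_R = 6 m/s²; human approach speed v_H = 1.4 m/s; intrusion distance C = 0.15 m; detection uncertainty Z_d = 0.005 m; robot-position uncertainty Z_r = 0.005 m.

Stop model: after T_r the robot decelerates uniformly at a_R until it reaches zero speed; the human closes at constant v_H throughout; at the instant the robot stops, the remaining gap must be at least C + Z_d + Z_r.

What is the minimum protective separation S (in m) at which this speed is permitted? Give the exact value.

stop time T_s = (11/5)/6 = 0.3667 s
robot covers v_R·T_r = 2.2000·0.2000 = 0.4400 m before braking
robot covers 2.2000·0.3667 − ½·6.0000·0.3667² = 0.4033 m while stopping
human over T_r+T_s: 1.4000·(0.2000+0.3667) = 0.7933 m
C+Z_d+Z_r = 0.1500+0.0050+0.0050 = 0.1600 m
S_min ≈ 0.4400+0.4033+0.7933+0.1600  ⇒  S_min = 539/300 m

S_min = 539/300 m = 1.7967 m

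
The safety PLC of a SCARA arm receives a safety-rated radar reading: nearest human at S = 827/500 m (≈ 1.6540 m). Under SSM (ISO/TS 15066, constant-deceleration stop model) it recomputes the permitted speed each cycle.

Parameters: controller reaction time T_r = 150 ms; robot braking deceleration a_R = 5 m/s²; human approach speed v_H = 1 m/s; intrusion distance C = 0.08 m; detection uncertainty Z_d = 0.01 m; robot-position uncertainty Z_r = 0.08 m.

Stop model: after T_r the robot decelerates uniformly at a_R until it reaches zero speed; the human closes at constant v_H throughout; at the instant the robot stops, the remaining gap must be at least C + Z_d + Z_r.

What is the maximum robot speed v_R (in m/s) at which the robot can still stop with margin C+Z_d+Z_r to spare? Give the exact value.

v_R_max = 23/10 m/s = 2.3000 m/s

quadratic (1/10)·v² + (7/20)·v + (-667/500) = 0
  disc = (7/20)² − 4·(1/10)·(-667/500) = 6561/10000 ; √disc = 81/100
  v_R = (−(7/20) + 81/100) / (2·(1/10)) = 23/10 m/s
check:
T_s = v_R/a_R = (23/10)/5 = 0.4600 s
robot in T_r: 2.3000·0.1500 = 0.3450 m
robot covers 2.3000·0.4600 − ½·5.0000·0.4600² = 0.5290 m while stopping
human over T_r+T_s: 1.0000·(0.1500+0.4600) = 0.6100 m
C+Z_d+Z_r = 0.0800+0.0100+0.0800 = 0.1700 m
sum ≈ 0.3450+0.5290+0.6100+0.1700 ≈ 1.6540 m = S ✓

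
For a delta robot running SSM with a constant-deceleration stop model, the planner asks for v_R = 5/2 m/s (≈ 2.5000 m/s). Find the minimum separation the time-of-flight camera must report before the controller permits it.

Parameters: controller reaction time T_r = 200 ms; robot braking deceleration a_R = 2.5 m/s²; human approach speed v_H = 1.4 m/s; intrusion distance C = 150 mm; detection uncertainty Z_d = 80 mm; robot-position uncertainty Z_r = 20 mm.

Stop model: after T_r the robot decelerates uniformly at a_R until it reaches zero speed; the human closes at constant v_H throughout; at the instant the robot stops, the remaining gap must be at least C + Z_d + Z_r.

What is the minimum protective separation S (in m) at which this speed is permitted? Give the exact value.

braking lasts T_s = (5/2)/(5/2) = 1.0000 s
reaction-phase robot travel = 2.5000·0.2000 = 0.5000 m
braking distance = 2.5000²/(2·2.5000) = 1.2500 m
human over T_r+T_s: 1.4000·(0.2000+1.0000) = 1.6800 m
margins: 0.1500+0.0800+0.0200 = 0.2500 m
S_min ≈ 0.5000+1.2500+1.6800+0.2500  ⇒  S_min = 92/25 m

S_min = 92/25 m = 3.6800 m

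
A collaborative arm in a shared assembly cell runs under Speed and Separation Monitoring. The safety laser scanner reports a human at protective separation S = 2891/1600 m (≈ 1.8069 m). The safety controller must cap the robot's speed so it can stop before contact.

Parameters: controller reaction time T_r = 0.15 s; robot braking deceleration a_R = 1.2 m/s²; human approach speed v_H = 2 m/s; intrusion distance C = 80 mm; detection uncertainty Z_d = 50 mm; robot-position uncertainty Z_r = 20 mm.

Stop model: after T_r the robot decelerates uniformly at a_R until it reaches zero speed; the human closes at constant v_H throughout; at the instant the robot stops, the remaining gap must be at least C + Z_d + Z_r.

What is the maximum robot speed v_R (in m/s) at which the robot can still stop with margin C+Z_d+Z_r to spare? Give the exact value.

v_R_max = 13/20 m/s = 0.6500 m/s

at the boundary: (5/12)·v² + (109/60)·v + (-2171/1600) = 0
  disc = (109/60)² − 4·(5/12)·(-2171/1600) = 80089/14400 ; √disc = 283/120
  v_R = (−(109/60) + 283/120) / (2·(5/12)) = 13/20 m/s
check:
stop time T_s = (13/20)/(6/5) = 0.5417 s
robot covers v_R·T_r = 0.6500·0.1500 = 0.0975 m before braking
robot under decel: 0.6500²/(2·1.2000) = 0.1760 m
person approaches 2.0000·(0.1500+0.5417) = 1.3833 m
margins: 0.0800+0.0500+0.0200 = 0.1500 m
sum ≈ 0.0975+0.1760+1.3833+0.1500 ≈ 1.8069 m = S ✓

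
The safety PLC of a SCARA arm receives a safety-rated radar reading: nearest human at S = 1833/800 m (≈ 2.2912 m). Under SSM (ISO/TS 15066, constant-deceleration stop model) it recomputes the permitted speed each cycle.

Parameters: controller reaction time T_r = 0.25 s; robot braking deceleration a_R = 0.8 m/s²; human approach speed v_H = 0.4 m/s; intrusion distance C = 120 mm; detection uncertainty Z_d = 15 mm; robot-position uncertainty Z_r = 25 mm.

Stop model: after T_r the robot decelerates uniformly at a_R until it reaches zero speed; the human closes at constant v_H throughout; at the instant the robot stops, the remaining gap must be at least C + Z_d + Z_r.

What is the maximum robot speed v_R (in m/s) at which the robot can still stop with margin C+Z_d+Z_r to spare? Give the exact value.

quadratic (5/8)·v² + (3/4)·v + (-65/32) = 0
  disc = (3/4)² − 4·(5/8)·(-65/32) = 361/64 ; √disc = 19/8
  v_R = (−(3/4) + 19/8) / (2·(5/8)) = 13/10 m/s
check:
braking lasts T_s = (13/10)/(4/5) = 1.6250 s
robot covers v_R·T_r = 1.3000·0.2500 = 0.3250 m before braking
braking distance = 1.3000²/(2·0.8000) = 1.0562 m
person approaches 0.4000·(0.2500+1.6250) = 0.7500 m
residual clearance needed = 0.1200+0.0150+0.0250 = 0.1600 m
sum ≈ 0.3250+1.0562+0.7500+0.1600 ≈ 2.2912 m = S ✓

v_R_max = 13/10 m/s = 1.3000 m/s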